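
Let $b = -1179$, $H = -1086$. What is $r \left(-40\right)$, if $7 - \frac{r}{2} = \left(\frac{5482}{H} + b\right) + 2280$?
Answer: $\frac{47304080}{543} \approx 87116.0$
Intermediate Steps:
$r = - \frac{1182602}{543}$ ($r = 14 - 2 \left(\left(\frac{5482}{-1086} - 1179\right) + 2280\right) = 14 - 2 \left(\left(5482 \left(- \frac{1}{1086}\right) - 1179\right) + 2280\right) = 14 - 2 \left(\left(- \frac{2741}{543} - 1179\right) + 2280\right) = 14 - 2 \left(- \frac{642938}{543} + 2280\right) = 14 - \frac{1190204}{543} = - \frac{1182602}{543} \approx -2177.9$)
$r \left(-40\right) = \left(- \frac{1182602}{543}\right) \left(-40\right) = \frac{47304080}{543}$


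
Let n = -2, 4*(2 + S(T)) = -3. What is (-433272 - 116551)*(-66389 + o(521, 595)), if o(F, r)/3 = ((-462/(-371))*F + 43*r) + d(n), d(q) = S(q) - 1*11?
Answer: -1430352988217/212 ≈ -6.7469e+9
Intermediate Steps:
S(T) = -11/4 (S(T) = -2 + (¼)*(-3) = -2 - ¾ = -11/4)
d(q) = -55/4 (d(q) = -11/4 - 1*11 = -11/4 - 11 = -55/4)
o(F, r) = -165/4 + 129*r + 198*F/53 (o(F, r) = 3*(((-462/(-371))*F + 43*r) - 55/4) = 3*(((-462*(-1/371))*F + 43*r) - 55/4) = 3*((66*F/53 + 43*r) - 55/4) = 3*((43*r + 66*F/53) - 55/4) = 3*(-55/4 + 43*r + 66*F/53) = -165/4 + 129*r + 198*F/53)
(-433272 - 116551)*(-66389 + o(521, 595)) = (-433272 - 116551)*(-66389 + (-165/4 + 129*595 + (198/53)*521)) = -549823*(-66389 + (-165/4 + 76755 + 103158/53)) = -549823*(-66389 + 16675947/212) = -549823*2601479/212 = -1430352988217/212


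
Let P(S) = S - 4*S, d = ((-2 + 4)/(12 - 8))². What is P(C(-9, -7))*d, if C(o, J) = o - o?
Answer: 0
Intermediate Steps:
C(o, J) = 0
d = ¼ (d = (2/4)² = (2*(¼))² = (½)² = ¼ ≈ 0.25000)
P(S) = -3*S
P(C(-9, -7))*d = -3*0*(¼) = 0*(¼) = 0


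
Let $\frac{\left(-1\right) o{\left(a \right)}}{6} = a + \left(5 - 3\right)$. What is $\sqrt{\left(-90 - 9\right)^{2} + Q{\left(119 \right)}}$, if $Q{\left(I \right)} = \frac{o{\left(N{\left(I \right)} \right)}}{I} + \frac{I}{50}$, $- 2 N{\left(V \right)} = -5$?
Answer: $\frac{\sqrt{13882245118}}{1190} \approx 99.011$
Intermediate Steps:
$N{\left(V \right)} = \frac{5}{2}$ ($N{\left(V \right)} = \left(- \frac{1}{2}\right) \left(-5\right) = \frac{5}{2}$)
$o{\left(a \right)} = -12 - 6 a$ ($o{\left(a \right)} = - 6 \left(a + \left(5 - 3\right)\right) = - 6 \left(a + 2\right) = - 6 \left(2 + a\right) = -12 - 6 a$)
$Q{\left(I \right)} = - \frac{27}{I} + \frac{I}{50}$ ($Q{\left(I \right)} = \frac{-12 - 15}{I} + \frac{I}{50} = \frac{-12 - 15}{I} + I \frac{1}{50} = - \frac{27}{I} + \frac{I}{50}$)
$\sqrt{\left(-90 - 9\right)^{2} + Q{\left(119 \right)}} = \sqrt{\left(-90 - 9\right)^{2} + \left(- \frac{27}{119} + \frac{1}{50} \cdot 119\right)} = \sqrt{\left(-99\right)^{2} + \left(\left(-27\right) \frac{1}{119} + \frac{119}{50}\right)} = \sqrt{9801 + \left(- \frac{27}{119} + \frac{119}{50}\right)} = \sqrt{9801 + \frac{12811}{5950}} = \sqrt{\frac{58328761}{5950}} = \frac{\sqrt{13882245118}}{1190}$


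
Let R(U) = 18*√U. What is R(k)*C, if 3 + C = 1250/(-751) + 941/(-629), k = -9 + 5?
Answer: -104762808*I/472379 ≈ -221.78*I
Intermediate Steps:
k = -4
C = -2910078/472379 (C = -3 + (1250/(-751) + 941/(-629)) = -3 + (1250*(-1/751) + 941*(-1/629)) = -3 + (-1250/751 - 941/629) = -3 - 1492941/472379 = -2910078/472379 ≈ -6.1605)
R(k)*C = (18*√(-4))*(-2910078/472379) = (18*(2*I))*(-2910078/472379) = (36*I)*(-2910078/472379) = -104762808*I/472379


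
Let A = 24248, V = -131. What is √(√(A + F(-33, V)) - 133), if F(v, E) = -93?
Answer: √(-133 + √24155) ≈ 4.7348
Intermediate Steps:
√(√(A + F(-33, V)) - 133) = √(√(24248 - 93) - 133) = √(√24155 - 133) = √(-133 + √24155)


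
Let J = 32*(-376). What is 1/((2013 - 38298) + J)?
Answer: -1/48317 ≈ -2.0697e-5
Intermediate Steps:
J = -12032
1/((2013 - 38298) + J) = 1/((2013 - 38298) - 12032) = 1/(-36285 - 12032) = 1/(-48317) = -1/48317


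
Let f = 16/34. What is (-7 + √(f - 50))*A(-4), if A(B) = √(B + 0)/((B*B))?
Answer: I*(-119 + I*√14314)/136 ≈ -0.87971 - 0.875*I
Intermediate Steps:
f = 8/17 (f = 16*(1/34) = 8/17 ≈ 0.47059)
A(B) = B^(-3/2) (A(B) = √B/(B²) = √B/B² = B^(-3/2))
(-7 + √(f - 50))*A(-4) = (-7 + √(8/17 - 50))/(-4)^(3/2) = (-7 + √(-842/17))*(I/8) = (-7 + I*√14314/17)*(I/8) = I*(-7 + I*√14314/17)/8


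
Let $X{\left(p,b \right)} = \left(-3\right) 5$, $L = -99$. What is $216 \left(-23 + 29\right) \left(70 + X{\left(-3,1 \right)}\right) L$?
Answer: $-7056720$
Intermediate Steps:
$X{\left(p,b \right)} = -15$
$216 \left(-23 + 29\right) \left(70 + X{\left(-3,1 \right)}\right) L = 216 \left(-23 + 29\right) \left(70 - 15\right) \left(-99\right) = 216 \cdot 6 \cdot 55 \left(-99\right) = 216 \cdot 330 \left(-99\right) = 71280 \left(-99\right) = -7056720$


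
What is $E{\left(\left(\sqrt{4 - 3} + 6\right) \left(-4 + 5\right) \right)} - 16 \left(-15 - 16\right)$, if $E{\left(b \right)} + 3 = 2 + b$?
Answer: $502$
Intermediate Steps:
$E{\left(b \right)} = -1 + b$ ($E{\left(b \right)} = -3 + \left(2 + b\right) = -1 + b$)
$E{\left(\left(\sqrt{4 - 3} + 6\right) \left(-4 + 5\right) \right)} - 16 \left(-15 - 16\right) = \left(-1 + \left(\sqrt{4 - 3} + 6\right) \left(-4 + 5\right)\right) - 16 \left(-15 - 16\right) = \left(-1 + \left(\sqrt{1} + 6\right) 1\right) - -496 = \left(-1 + \left(1 + 6\right) 1\right) + 496 = \left(-1 + 7 \cdot 1\right) + 496 = \left(-1 + 7\right) + 496 = 6 + 496 = 502$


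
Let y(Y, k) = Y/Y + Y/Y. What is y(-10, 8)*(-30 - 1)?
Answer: -62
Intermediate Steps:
y(Y, k) = 2 (y(Y, k) = 1 + 1 = 2)
y(-10, 8)*(-30 - 1) = 2*(-30 - 1) = 2*(-31) = -62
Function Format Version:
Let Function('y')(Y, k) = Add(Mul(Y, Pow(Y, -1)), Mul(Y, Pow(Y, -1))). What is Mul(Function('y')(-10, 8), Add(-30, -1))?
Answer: -62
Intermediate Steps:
Function('y')(Y, k) = 2 (Function('y')(Y, k) = Add(1, 1) = 2)
Mul(Function('y')(-10, 8), Add(-30, -1)) = Mul(2, Add(-30, -1)) = Mul(2, -31) = -62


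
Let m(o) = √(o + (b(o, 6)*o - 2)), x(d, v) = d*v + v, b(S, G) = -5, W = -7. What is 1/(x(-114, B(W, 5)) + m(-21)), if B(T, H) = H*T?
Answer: 3955/15641943 - √82/15641943 ≈ 0.00025227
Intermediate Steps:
x(d, v) = v + d*v
m(o) = √(-2 - 4*o) (m(o) = √(o + (-5*o - 2)) = √(o + (-2 - 5*o)) = √(-2 - 4*o))
1/(x(-114, B(W, 5)) + m(-21)) = 1/((5*(-7))*(1 - 114) + √(-2 - 4*(-21))) = 1/(-35*(-113) + √(-2 + 84)) = 1/(3955 + √82)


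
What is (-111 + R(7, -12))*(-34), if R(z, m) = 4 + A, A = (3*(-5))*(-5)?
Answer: 1088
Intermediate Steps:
A = 75 (A = -15*(-5) = 75)
R(z, m) = 79 (R(z, m) = 4 + 75 = 79)
(-111 + R(7, -12))*(-34) = (-111 + 79)*(-34) = -32*(-34) = 1088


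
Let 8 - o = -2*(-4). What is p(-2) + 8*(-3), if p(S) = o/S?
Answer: -24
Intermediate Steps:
o = 0 (o = 8 - (-2)*(-4) = 8 - 1*8 = 8 - 8 = 0)
p(S) = 0 (p(S) = 0/S = 0)
p(-2) + 8*(-3) = 0 + 8*(-3) = 0 - 24 = -24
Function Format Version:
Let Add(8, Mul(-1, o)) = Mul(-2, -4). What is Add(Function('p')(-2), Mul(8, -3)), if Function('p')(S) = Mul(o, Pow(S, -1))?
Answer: -24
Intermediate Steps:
o = 0 (o = Add(8, Mul(-1, Mul(-2, -4))) = Add(8, Mul(-1, 8)) = Add(8, -8) = 0)
Function('p')(S) = 0 (Function('p')(S) = Mul(0, Pow(S, -1)) = 0)
Add(Function('p')(-2), Mul(8, -3)) = Add(0, Mul(8, -3)) = Add(0, -24) = -24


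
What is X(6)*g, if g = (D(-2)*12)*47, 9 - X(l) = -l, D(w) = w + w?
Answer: -33840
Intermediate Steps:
D(w) = 2*w
X(l) = 9 + l (X(l) = 9 - (-1)*l = 9 + l)
g = -2256 (g = ((2*(-2))*12)*47 = -4*12*47 = -48*47 = -2256)
X(6)*g = (9 + 6)*(-2256) = 15*(-2256) = -33840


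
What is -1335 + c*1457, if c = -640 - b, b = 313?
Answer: -1389856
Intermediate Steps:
c = -953 (c = -640 - 1*313 = -640 - 313 = -953)
-1335 + c*1457 = -1335 - 953*1457 = -1335 - 1388521 = -1389856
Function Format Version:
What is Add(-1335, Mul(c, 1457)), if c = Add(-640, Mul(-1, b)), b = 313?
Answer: -1389856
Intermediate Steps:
c = -953 (c = Add(-640, Mul(-1, 313)) = Add(-640, -313) = -953)
Add(-1335, Mul(c, 1457)) = Add(-1335, Mul(-953, 1457)) = Add(-1335, -1388521) = -1389856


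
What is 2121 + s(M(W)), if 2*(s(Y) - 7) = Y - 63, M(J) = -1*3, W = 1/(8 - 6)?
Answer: 2095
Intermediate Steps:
W = ½ (W = 1/2 = ½ ≈ 0.50000)
M(J) = -3
s(Y) = -49/2 + Y/2 (s(Y) = 7 + (Y - 63)/2 = 7 + (-63 + Y)/2 = 7 + (-63/2 + Y/2) = -49/2 + Y/2)
2121 + s(M(W)) = 2121 + (-49/2 + (½)*(-3)) = 2121 + (-49/2 - 3/2) = 2121 - 26 = 2095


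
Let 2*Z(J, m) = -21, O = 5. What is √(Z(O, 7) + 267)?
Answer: 3*√114/2 ≈ 16.016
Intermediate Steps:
Z(J, m) = -21/2 (Z(J, m) = (½)*(-21) = -21/2)
√(Z(O, 7) + 267) = √(-21/2 + 267) = √(513/2) = 3*√114/2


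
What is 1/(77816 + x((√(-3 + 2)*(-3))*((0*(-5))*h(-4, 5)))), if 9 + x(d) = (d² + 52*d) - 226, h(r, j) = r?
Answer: 1/77581 ≈ 1.2890e-5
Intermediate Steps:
x(d) = -235 + d² + 52*d (x(d) = -9 + ((d² + 52*d) - 226) = -9 + (-226 + d² + 52*d) = -235 + d² + 52*d)
1/(77816 + x((√(-3 + 2)*(-3))*((0*(-5))*h(-4, 5)))) = 1/(77816 + (-235 + ((√(-3 + 2)*(-3))*((0*(-5))*(-4)))² + 52*((√(-3 + 2)*(-3))*((0*(-5))*(-4))))) = 1/(77816 + (-235 + ((√(-1)*(-3))*(0*(-4)))² + 52*((√(-1)*(-3))*(0*(-4))))) = 1/(77816 + (-235 + ((I*(-3))*0)² + 52*((I*(-3))*0))) = 1/(77816 + (-235 + (-3*I*0)² + 52*(-3*I*0))) = 1/(77816 + (-235 + 0² + 52*0)) = 1/(77816 + (-235 + 0 + 0)) = 1/(77816 - 235) = 1/77581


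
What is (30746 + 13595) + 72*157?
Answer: 55645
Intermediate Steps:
(30746 + 13595) + 72*157 = 44341 + 11304 = 55645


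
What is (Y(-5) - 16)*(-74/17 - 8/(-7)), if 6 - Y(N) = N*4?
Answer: -3820/119 ≈ -32.101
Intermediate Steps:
Y(N) = 6 - 4*N (Y(N) = 6 - N*4 = 6 - 4*N)
(Y(-5) - 16)*(-74/17 - 8/(-7)) = ((6 - 4*(-5)) - 16)*(-74/17 - 8/(-7)) = ((6 + 20) - 16)*(-74*1/17 - 8*(-⅐)) = (26 - 16)*(-74/17 + 8/7) = 10*(-382/119) = -3820/119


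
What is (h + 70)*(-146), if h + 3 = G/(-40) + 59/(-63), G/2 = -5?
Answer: -1219903/126 ≈ -9681.8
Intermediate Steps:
G = -10 (G = 2*(-5) = -10)
h = -929/252 (h = -3 + (-10/(-40) + 59/(-63)) = -3 + (-10*(-1/40) + 59*(-1/63)) = -3 + (1/4 - 59/63) = -3 - 173/252 = -929/252 ≈ -3.6865)
(h + 70)*(-146) = (-929/252 + 70)*(-146) = (16711/252)*(-146) = -1219903/126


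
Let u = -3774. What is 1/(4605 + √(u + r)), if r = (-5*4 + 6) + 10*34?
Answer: 4605/21209473 - 2*I*√862/21209473 ≈ 0.00021712 - 2.7686e-6*I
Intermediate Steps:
r = 326 (r = (-20 + 6) + 340 = -14 + 340 = 326)
1/(4605 + √(u + r)) = 1/(4605 + √(-3774 + 326)) = 1/(4605 + √(-3448)) = 1/(4605 + 2*I*√862)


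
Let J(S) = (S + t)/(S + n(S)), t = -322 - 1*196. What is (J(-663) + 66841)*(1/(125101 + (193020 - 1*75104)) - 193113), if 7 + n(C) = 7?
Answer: -2079774297249546880/161120271 ≈ -1.2908e+10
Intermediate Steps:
t = -518 (t = -322 - 196 = -518)
n(C) = 0 (n(C) = -7 + 7 = 0)
J(S) = (-518 + S)/S (J(S) = (S - 518)/(S + 0) = (-518 + S)/S)
(J(-663) + 66841)*(1/(125101 + (193020 - 1*75104)) - 193113) = ((-518 - 663)/(-663) + 66841)*(1/(125101 + (193020 - 1*75104)) - 193113) = (-1/663*(-1181) + 66841)*(1/(125101 + (193020 - 75104)) - 193113) = (1181/663 + 66841)*(1/(125101 + 117916) - 193113) = 44316764*(1/243017 - 193113)/663 = (44316764/663)*(-46929741920/243017) = -2079774297249546880/161120271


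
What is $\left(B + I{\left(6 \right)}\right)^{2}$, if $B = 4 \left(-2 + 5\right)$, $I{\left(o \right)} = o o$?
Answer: $2304$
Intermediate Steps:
$I{\left(o \right)} = o^{2}$
$B = 12$ ($B = 4 \cdot 3 = 12$)
$\left(B + I{\left(6 \right)}\right)^{2} = \left(12 + 6^{2}\right)^{2} = \left(12 + 36\right)^{2} = 48^{2} = 2304$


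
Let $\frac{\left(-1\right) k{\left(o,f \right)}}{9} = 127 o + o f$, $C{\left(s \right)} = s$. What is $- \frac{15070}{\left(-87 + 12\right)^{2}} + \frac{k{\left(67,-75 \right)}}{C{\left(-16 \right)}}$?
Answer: $\frac{8806819}{4500} \approx 1957.1$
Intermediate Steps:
$k{\left(o,f \right)} = - 1143 o - 9 f o$ ($k{\left(o,f \right)} = - 9 \left(127 o + o f\right) = - 9 \left(127 o + f o\right) = - 1143 o - 9 f o$)
$- \frac{15070}{\left(-87 + 12\right)^{2}} + \frac{k{\left(67,-75 \right)}}{C{\left(-16 \right)}} = - \frac{15070}{\left(-87 + 12\right)^{2}} + \frac{\left(-9\right) 67 \left(127 - 75\right)}{-16} = - \frac{15070}{\left(-75\right)^{2}} + \left(-9\right) 67 \cdot 52 \left(- \frac{1}{16}\right) = - \frac{15070}{5625} - - \frac{7839}{4} = \left(-15070\right) \frac{1}{5625} + \frac{7839}{4} = - \frac{3014}{1125} + \frac{7839}{4} = \frac{8806819}{4500}$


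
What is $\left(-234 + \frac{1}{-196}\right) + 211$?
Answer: $- \frac{4509}{196} \approx -23.005$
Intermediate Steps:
$\left(-234 + \frac{1}{-196}\right) + 211 = \left(-234 - \frac{1}{196}\right) + 211 = - \frac{45865}{196} + 211 = - \frac{4509}{196}$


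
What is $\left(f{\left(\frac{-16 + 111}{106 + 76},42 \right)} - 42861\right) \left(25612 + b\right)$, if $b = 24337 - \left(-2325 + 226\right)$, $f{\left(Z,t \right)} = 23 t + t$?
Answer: $-2178364944$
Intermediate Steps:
$f{\left(Z,t \right)} = 24 t$
$b = 26436$ ($b = 24337 - -2099 = 24337 + 2099 = 26436$)
$\left(f{\left(\frac{-16 + 111}{106 + 76},42 \right)} - 42861\right) \left(25612 + b\right) = \left(24 \cdot 42 - 42861\right) \left(25612 + 26436\right) = \left(1008 - 42861\right) 52048 = \left(-41853\right) 52048 = -2178364944$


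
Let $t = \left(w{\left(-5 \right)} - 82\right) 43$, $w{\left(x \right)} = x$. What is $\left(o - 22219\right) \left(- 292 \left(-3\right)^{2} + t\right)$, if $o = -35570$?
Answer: $368058141$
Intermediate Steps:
$t = -3741$ ($t = \left(-5 - 82\right) 43 = \left(-87\right) 43 = -3741$)
$\left(o - 22219\right) \left(- 292 \left(-3\right)^{2} + t\right) = \left(-35570 - 22219\right) \left(- 292 \left(-3\right)^{2} - 3741\right) = - 57789 \left(\left(-292\right) 9 - 3741\right) = - 57789 \left(-2628 - 3741\right) = \left(-57789\right) \left(-6369\right) = 368058141$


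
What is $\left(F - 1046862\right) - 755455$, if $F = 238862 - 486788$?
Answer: $-2050243$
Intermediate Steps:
$F = -247926$ ($F = 238862 - 486788 = -247926$)
$\left(F - 1046862\right) - 755455 = \left(-247926 - 1046862\right) - 755455 = -1294788 - 755455 = -2050243$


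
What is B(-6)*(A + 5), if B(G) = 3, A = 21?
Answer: 78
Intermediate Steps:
B(-6)*(A + 5) = 3*(21 + 5) = 3*26 = 78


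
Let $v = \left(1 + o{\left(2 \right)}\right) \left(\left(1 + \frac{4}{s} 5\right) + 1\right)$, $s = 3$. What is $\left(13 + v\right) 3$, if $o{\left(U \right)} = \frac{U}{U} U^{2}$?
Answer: $169$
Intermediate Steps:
$o{\left(U \right)} = U^{2}$ ($o{\left(U \right)} = 1 U^{2} = U^{2}$)
$v = \frac{130}{3}$ ($v = \left(1 + 2^{2}\right) \left(\left(1 + \frac{4}{3} \cdot 5\right) + 1\right) = \left(1 + 4\right) \left(\left(1 + 4 \cdot \frac{1}{3} \cdot 5\right) + 1\right) = 5 \left(\left(1 + \frac{4}{3} \cdot 5\right) + 1\right) = 5 \left(\left(1 + \frac{20}{3}\right) + 1\right) = 5 \left(\frac{23}{3} + 1\right) = 5 \cdot \frac{26}{3} = \frac{130}{3} \approx 43.333$)
$\left(13 + v\right) 3 = \left(13 + \frac{130}{3}\right) 3 = \frac{169}{3} \cdot 3 = 169$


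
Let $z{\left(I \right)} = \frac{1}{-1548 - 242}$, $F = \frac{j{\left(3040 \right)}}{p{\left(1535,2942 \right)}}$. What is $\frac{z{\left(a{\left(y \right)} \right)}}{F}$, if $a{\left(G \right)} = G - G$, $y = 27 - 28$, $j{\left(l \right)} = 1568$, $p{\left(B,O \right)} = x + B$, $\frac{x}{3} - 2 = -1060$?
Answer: $\frac{1639}{2806720} \approx 0.00058396$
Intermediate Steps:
$x = -3174$ ($x = 6 + 3 \left(-1060\right) = 6 - 3180 = -3174$)
$p{\left(B,O \right)} = -3174 + B$
$y = -1$
$a{\left(G \right)} = 0$
$F = - \frac{1568}{1639}$ ($F = \frac{1568}{-3174 + 1535} = \frac{1568}{-1639} = 1568 \left(- \frac{1}{1639}\right) = - \frac{1568}{1639} \approx -0.95668$)
$z{\left(I \right)} = - \frac{1}{1790}$ ($z{\left(I \right)} = \frac{1}{-1790} = - \frac{1}{1790}$)
$\frac{z{\left(a{\left(y \right)} \right)}}{F} = - \frac{1}{1790 \left(- \frac{1568}{1639}\right)} = \left(- \frac{1}{1790}\right) \left(- \frac{1639}{1568}\right) = \frac{1639}{2806720}$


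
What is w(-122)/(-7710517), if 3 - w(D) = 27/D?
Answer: -393/940683074 ≈ -4.1778e-7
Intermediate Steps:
w(D) = 3 - 27/D
w(-122)/(-7710517) = (3 - 27/(-122))/(-7710517) = (3 - 27*(-1/122))*(-1/7710517) = (3 + 27/122)*(-1/7710517) = (393/122)*(-1/7710517) = -393/940683074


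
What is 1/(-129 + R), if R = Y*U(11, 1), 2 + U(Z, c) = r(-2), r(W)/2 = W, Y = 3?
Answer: -1/147 ≈ -0.0068027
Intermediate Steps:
r(W) = 2*W
U(Z, c) = -6 (U(Z, c) = -2 + 2*(-2) = -2 - 4 = -6)
R = -18 (R = 3*(-6) = -18)
1/(-129 + R) = 1/(-129 - 18) = 1/(-147) = -1/147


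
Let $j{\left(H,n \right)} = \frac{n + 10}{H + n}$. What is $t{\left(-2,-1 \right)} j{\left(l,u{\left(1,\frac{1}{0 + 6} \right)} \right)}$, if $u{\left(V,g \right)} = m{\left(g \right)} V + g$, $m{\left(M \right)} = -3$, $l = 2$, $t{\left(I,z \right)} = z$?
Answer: $\frac{43}{5} \approx 8.6$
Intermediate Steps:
$u{\left(V,g \right)} = g - 3 V$ ($u{\left(V,g \right)} = - 3 V + g = g - 3 V$)
$j{\left(H,n \right)} = \frac{10 + n}{H + n}$
$t{\left(-2,-1 \right)} j{\left(l,u{\left(1,\frac{1}{0 + 6} \right)} \right)} = - \frac{10 + \left(\frac{1}{0 + 6} - 3\right)}{2 + \left(\frac{1}{0 + 6} - 3\right)} = - \frac{10 - \left(3 - \frac{1}{6}\right)}{2 - \left(3 - \frac{1}{6}\right)} = - \frac{10 + \left(\frac{1}{6} - 3\right)}{2 + \left(\frac{1}{6} - 3\right)} = - \frac{10 - \frac{17}{6}}{2 - \frac{17}{6}} = - \frac{43}{\left(- \frac{5}{6}\right) 6} = - \frac{\left(-6\right) 43}{5 \cdot 6} = \left(-1\right) \left(- \frac{43}{5}\right) = \frac{43}{5}$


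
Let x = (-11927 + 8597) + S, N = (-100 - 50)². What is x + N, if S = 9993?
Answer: 29163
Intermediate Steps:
N = 22500 (N = (-150)² = 22500)
x = 6663 (x = (-11927 + 8597) + 9993 = -3330 + 9993 = 6663)
x + N = 6663 + 22500 = 29163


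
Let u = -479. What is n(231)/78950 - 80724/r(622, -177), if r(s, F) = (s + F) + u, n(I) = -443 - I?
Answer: 1593284221/671075 ≈ 2374.2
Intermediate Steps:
r(s, F) = -479 + F + s (r(s, F) = (s + F) - 479 = (F + s) - 479 = -479 + F + s)
n(231)/78950 - 80724/r(622, -177) = (-443 - 1*231)/78950 - 80724/(-479 - 177 + 622) = (-443 - 231)*(1/78950) - 80724/(-34) = -674*1/78950 - 80724*(-1/34) = -337/39475 + 40362/17 = 1593284221/671075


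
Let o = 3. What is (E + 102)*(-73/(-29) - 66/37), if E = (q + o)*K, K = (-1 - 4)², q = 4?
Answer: 217999/1073 ≈ 203.17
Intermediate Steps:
K = 25 (K = (-5)² = 25)
E = 175 (E = (4 + 3)*25 = 7*25 = 175)
(E + 102)*(-73/(-29) - 66/37) = (175 + 102)*(-73/(-29) - 66/37) = 277*(-73*(-1/29) - 66*1/37) = 277*(73/29 - 66/37) = 277*(787/1073) = 217999/1073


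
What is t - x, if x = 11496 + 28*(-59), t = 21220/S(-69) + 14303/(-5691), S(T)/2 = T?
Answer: -436322277/43631 ≈ -10000.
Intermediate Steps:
S(T) = 2*T
t = -6818713/43631 (t = 21220/((2*(-69))) + 14303/(-5691) = 21220/(-138) + 14303*(-1/5691) = 21220*(-1/138) - 14303/5691 = -10610/69 - 14303/5691 = -6818713/43631 ≈ -156.28)
x = 9844 (x = 11496 - 1652 = 9844)
t - x = -6818713/43631 - 1*9844 = -6818713/43631 - 9844 = -436322277/43631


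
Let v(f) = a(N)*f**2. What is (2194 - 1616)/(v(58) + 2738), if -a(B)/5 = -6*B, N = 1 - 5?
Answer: -289/200471 ≈ -0.0014416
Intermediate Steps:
N = -4
a(B) = 30*B (a(B) = -(-30)*B = 30*B)
v(f) = -120*f**2 (v(f) = (30*(-4))*f**2 = -120*f**2)
(2194 - 1616)/(v(58) + 2738) = (2194 - 1616)/(-120*58**2 + 2738) = 578/(-120*3364 + 2738) = 578/(-403680 + 2738) = 578/(-400942) = 578*(-1/400942) = -289/200471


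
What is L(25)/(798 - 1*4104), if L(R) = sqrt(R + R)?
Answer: -5*sqrt(2)/3306 ≈ -0.0021389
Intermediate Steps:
L(R) = sqrt(2)*sqrt(R) (L(R) = sqrt(2*R) = sqrt(2)*sqrt(R))
L(25)/(798 - 1*4104) = (sqrt(2)*sqrt(25))/(798 - 1*4104) = (sqrt(2)*5)/(798 - 4104) = (5*sqrt(2))/(-3306) = (5*sqrt(2))*(-1/3306) = -5*sqrt(2)/3306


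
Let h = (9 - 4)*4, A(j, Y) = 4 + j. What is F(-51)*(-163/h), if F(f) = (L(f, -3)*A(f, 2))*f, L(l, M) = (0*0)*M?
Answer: 0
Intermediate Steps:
h = 20 (h = 5*4 = 20)
L(l, M) = 0 (L(l, M) = 0*M = 0)
F(f) = 0 (F(f) = (0*(4 + f))*f = 0*f = 0)
F(-51)*(-163/h) = 0*(-163/20) = 0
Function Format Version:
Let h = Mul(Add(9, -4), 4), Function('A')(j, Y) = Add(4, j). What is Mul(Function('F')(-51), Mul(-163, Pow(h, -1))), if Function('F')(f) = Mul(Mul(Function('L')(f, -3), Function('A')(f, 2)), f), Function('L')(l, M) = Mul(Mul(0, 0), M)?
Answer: 0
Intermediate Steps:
h = 20 (h = Mul(5, 4) = 20)
Function('L')(l, M) = 0 (Function('L')(l, M) = Mul(0, M) = 0)
Function('F')(f) = 0 (Function('F')(f) = Mul(Mul(0, Add(4, f)), f) = Mul(0, f) = 0)
Mul(Function('F')(-51), Mul(-163, Pow(h, -1))) = Mul(0, Mul(-163, Pow(20, -1))) = Mul(0, Mul(-163, Rational(1, 20))) = Mul(0, Rational(-163, 20)) = 0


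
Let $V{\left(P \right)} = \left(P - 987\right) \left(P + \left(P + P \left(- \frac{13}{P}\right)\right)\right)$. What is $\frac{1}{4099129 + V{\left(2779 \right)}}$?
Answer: $\frac{1}{14035769} \approx 7.1247 \cdot 10^{-8}$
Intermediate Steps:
$V{\left(P \right)} = \left(-987 + P\right) \left(-13 + 2 P\right)$ ($V{\left(P \right)} = \left(-987 + P\right) \left(P + \left(P - 13\right)\right) = \left(-987 + P\right) \left(P + \left(-13 + P\right)\right) = \left(-987 + P\right) \left(-13 + 2 P\right)$)
$\frac{1}{4099129 + V{\left(2779 \right)}} = \frac{1}{4099129 + \left(12831 - 5521873 + 2 \cdot 2779^{2}\right)} = \frac{1}{4099129 + \left(12831 - 5521873 + 2 \cdot 7722841\right)} = \frac{1}{4099129 + \left(12831 - 5521873 + 15445682\right)} = \frac{1}{4099129 + 9936640} = \frac{1}{14035769}$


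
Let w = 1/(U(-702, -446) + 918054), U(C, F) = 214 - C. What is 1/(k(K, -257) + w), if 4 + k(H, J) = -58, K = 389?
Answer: -918970/56976139 ≈ -0.016129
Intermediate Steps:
k(H, J) = -62 (k(H, J) = -4 - 58 = -62)
w = 1/918970 (w = 1/((214 - 1*(-702)) + 918054) = 1/((214 + 702) + 918054) = 1/(916 + 918054) = 1/918970 ≈ 1.0882e-6)
1/(k(K, -257) + w) = 1/(-62 + 1/918970) = 1/(-56976139/918970) = -918970/56976139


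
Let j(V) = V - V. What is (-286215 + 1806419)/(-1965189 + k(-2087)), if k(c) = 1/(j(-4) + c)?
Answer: -793166437/1025337361 ≈ -0.77357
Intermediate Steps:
j(V) = 0
k(c) = 1/c (k(c) = 1/(0 + c) = 1/c)
(-286215 + 1806419)/(-1965189 + k(-2087)) = (-286215 + 1806419)/(-1965189 + 1/(-2087)) = 1520204/(-1965189 - 1/2087) = 1520204/(-4101349444/2087) = 1520204*(-2087/4101349444) = -793166437/1025337361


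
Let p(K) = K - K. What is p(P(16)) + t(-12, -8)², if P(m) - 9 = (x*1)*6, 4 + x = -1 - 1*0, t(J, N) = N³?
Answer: 262144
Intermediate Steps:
x = -5 (x = -4 + (-1 - 1*0) = -4 + (-1 + 0) = -4 - 1 = -5)
P(m) = -21 (P(m) = 9 - 5*1*6 = 9 - 5*6 = 9 - 30 = -21)
p(K) = 0
p(P(16)) + t(-12, -8)² = 0 + ((-8)³)² = 0 + (-512)² = 0 + 262144 = 262144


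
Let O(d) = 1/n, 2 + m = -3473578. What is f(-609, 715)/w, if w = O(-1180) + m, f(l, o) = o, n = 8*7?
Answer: -40040/194520479 ≈ -0.00020584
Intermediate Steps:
m = -3473580 (m = -2 - 3473578 = -3473580)
n = 56
O(d) = 1/56
w = -194520479/56 (w = 1/56 - 3473580 = -194520479/56 ≈ -3.4736e+6)
f(-609, 715)/w = 715/(-194520479/56) = 715*(-56/194520479) = -40040/194520479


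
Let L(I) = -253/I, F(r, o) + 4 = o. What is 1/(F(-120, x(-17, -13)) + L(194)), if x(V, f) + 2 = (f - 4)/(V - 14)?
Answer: -6014/40629 ≈ -0.14802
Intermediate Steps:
x(V, f) = -2 + (-4 + f)/(-14 + V) (x(V, f) = -2 + (f - 4)/(V - 14) = -2 + (-4 + f)/(-14 + V))
F(r, o) = -4 + o
1/(F(-120, x(-17, -13)) + L(194)) = 1/((-4 + (24 - 13 - 2*(-17))/(-14 - 17)) - 253/194) = 1/((-4 + (24 - 13 + 34)/(-31)) - 253*1/194) = 1/((-4 - 1/31*45) - 253/194) = 1/((-4 - 45/31) - 253/194) = 1/(-169/31 - 253/194) = 1/(-40629/6014) = -6014/40629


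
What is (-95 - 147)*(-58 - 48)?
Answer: 25652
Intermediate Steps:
(-95 - 147)*(-58 - 48) = -242*(-106) = 25652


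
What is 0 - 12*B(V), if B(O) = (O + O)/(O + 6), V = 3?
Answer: -8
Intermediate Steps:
B(O) = 2*O/(6 + O) (B(O) = (2*O)/(6 + O) = 2*O/(6 + O))
0 - 12*B(V) = 0 - 24*3/(6 + 3) = 0 - 24*3/9 = 0 - 12*2/3 = 0 - 8 = -8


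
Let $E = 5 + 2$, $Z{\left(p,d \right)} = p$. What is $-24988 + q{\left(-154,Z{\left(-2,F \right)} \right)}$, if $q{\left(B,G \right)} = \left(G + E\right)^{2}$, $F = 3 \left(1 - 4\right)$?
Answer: $-24963$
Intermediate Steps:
$F = -9$ ($F = 3 \left(-3\right) = -9$)
$E = 7$
$q{\left(B,G \right)} = \left(7 + G\right)^{2}$ ($q{\left(B,G \right)} = \left(G + 7\right)^{2} = \left(7 + G\right)^{2}$)
$-24988 + q{\left(-154,Z{\left(-2,F \right)} \right)} = -24988 + \left(7 - 2\right)^{2} = -24988 + 5^{2} = -24988 + 25 = -24963$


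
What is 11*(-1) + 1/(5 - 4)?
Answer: -10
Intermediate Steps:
11*(-1) + 1/(5 - 4) = -11 + 1/1 = -11 + 1 = -10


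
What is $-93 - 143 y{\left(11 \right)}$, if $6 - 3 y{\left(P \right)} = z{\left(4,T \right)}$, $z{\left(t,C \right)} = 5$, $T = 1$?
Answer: $- \frac{422}{3} \approx -140.67$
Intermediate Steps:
$y{\left(P \right)} = \frac{1}{3}$ ($y{\left(P \right)} = 2 - \frac{5}{3} = \frac{1}{3}$)
$-93 - 143 y{\left(11 \right)} = -93 - \frac{143}{3} = - \frac{422}{3}$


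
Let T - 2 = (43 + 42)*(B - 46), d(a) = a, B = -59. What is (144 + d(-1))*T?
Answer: -1275989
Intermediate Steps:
T = -8923 (T = 2 + (43 + 42)*(-59 - 46) = 2 + 85*(-105) = 2 - 8925 = -8923)
(144 + d(-1))*T = (144 - 1)*(-8923) = 143*(-8923) = -1275989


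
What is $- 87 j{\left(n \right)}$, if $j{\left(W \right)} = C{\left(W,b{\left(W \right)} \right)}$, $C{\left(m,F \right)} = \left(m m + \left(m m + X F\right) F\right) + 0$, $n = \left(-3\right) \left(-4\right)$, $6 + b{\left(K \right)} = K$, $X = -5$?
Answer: $-72036$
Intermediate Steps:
$b{\left(K \right)} = -6 + K$
$n = 12$
$C{\left(m,F \right)} = m^{2} + F \left(m^{2} - 5 F\right)$ ($C{\left(m,F \right)} = \left(m m + \left(m m - 5 F\right) F\right) + 0 = \left(m^{2} + \left(m^{2} - 5 F\right) F\right) + 0 = \left(m^{2} + F \left(m^{2} - 5 F\right)\right) + 0 = m^{2} + F \left(m^{2} - 5 F\right)$)
$j{\left(W \right)} = W^{2} - 5 \left(-6 + W\right)^{2} + W^{2} \left(-6 + W\right)$ ($j{\left(W \right)} = W^{2} - 5 \left(-6 + W\right)^{2} + \left(-6 + W\right) W^{2} = W^{2} - 5 \left(-6 + W\right)^{2} + W^{2} \left(-6 + W\right)$)
$- 87 j{\left(n \right)} = - 87 \left(-180 + 12^{3} - 10 \cdot 12^{2} + 60 \cdot 12\right) = - 87 \left(-180 + 1728 - 1440 + 720\right) = \left(-87\right) 828 = -72036$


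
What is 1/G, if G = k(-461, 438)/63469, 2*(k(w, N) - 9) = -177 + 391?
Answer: 63469/116 ≈ 547.15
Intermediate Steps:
k(w, N) = 116 (k(w, N) = 9 + (-177 + 391)/2 = 9 + (½)*214 = 9 + 107 = 116)
G = 116/63469 ≈ 0.0018277
1/G = 1/(116/63469) = 63469/116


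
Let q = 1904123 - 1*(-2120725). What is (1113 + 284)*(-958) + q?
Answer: 2686522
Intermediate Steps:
q = 4024848 (q = 1904123 + 2120725 = 4024848)
(1113 + 284)*(-958) + q = (1113 + 284)*(-958) + 4024848 = 1397*(-958) + 4024848 = -1338326 + 4024848 = 2686522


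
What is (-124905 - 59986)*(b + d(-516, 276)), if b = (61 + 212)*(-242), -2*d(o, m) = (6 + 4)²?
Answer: 12224253356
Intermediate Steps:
d(o, m) = -50 (d(o, m) = -(6 + 4)²/2 = -½*10² = -½*100 = -50)
b = -66066 (b = 273*(-242) = -66066)
(-124905 - 59986)*(b + d(-516, 276)) = (-124905 - 59986)*(-66066 - 50) = -184891*(-66116) = 12224253356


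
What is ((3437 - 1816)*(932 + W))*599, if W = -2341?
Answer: -1368109411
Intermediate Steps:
((3437 - 1816)*(932 + W))*599 = ((3437 - 1816)*(932 - 2341))*599 = (1621*(-1409))*599 = -2283989*599 = -1368109411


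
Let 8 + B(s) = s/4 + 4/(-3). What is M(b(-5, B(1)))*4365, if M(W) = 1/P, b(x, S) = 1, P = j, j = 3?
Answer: 1455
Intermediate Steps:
P = 3
B(s) = -28/3 + s/4 (B(s) = -8 + (s/4 + 4/(-3)) = -8 + (s*(¼) + 4*(-⅓)) = -8 + (s/4 - 4/3) = -8 + (-4/3 + s/4) = -28/3 + s/4)
M(W) = ⅓ (M(W) = 1/3 = ⅓)
M(b(-5, B(1)))*4365 = (⅓)*4365 = 1455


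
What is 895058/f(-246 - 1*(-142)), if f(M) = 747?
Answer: 895058/747 ≈ 1198.2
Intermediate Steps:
895058/f(-246 - 1*(-142)) = 895058/747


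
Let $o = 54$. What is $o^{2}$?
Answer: $2916$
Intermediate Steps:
$o^{2} = 54^{2} = 2916$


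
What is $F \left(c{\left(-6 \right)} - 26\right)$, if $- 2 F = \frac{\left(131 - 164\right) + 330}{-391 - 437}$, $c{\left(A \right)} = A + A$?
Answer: $- \frac{627}{92} \approx -6.8152$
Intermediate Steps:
$c{\left(A \right)} = 2 A$
$F = \frac{33}{184}$ ($F = - \frac{\left(\left(131 - 164\right) + 330\right) \frac{1}{-391 - 437}}{2} = - \frac{\left(-33 + 330\right) \frac{1}{-828}}{2} = - \frac{297 \left(- \frac{1}{828}\right)}{2} = \left(- \frac{1}{2}\right) \left(- \frac{33}{92}\right) = \frac{33}{184} \approx 0.17935$)
$F \left(c{\left(-6 \right)} - 26\right) = \frac{33 \left(2 \left(-6\right) - 26\right)}{184} = \frac{33 \left(-12 - 26\right)}{184} = \frac{33}{184} \left(-38\right) = - \frac{627}{92}$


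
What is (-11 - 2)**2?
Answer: 169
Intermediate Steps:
(-11 - 2)**2 = (-13)**2 = 169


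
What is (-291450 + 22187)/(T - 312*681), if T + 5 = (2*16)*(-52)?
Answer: 269263/214141 ≈ 1.2574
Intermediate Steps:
T = -1669 (T = -5 + (2*16)*(-52) = -5 + 32*(-52) = -5 - 1664 = -1669)
(-291450 + 22187)/(T - 312*681) = (-291450 + 22187)/(-1669 - 312*681) = -269263/(-1669 - 212472) = -269263/(-214141) = -269263*(-1/214141) = 269263/214141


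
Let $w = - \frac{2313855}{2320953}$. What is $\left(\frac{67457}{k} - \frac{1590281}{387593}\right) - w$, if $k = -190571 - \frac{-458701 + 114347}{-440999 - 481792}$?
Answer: $- \frac{182455825010709313112831}{52732945423461976244645} \approx -3.46$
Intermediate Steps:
$w = - \frac{771285}{773651}$ ($w = \left(-2313855\right) \frac{1}{2320953} = - \frac{771285}{773651} \approx -0.99694$)
$k = - \frac{175857548015}{922791}$ ($k = -190571 - - \frac{344354}{-922791} = -190571 - \left(-344354\right) \left(- \frac{1}{922791}\right) = -190571 - \frac{344354}{922791} = - \frac{175857548015}{922791} \approx -1.9057 \cdot 10^{5}$)
$\left(\frac{67457}{k} - \frac{1590281}{387593}\right) - w = \left(\frac{67457}{- \frac{175857548015}{922791}} - \frac{1590281}{387593}\right) - - \frac{771285}{773651} = \left(67457 \left(- \frac{922791}{175857548015}\right) - \frac{1590281}{387593}\right) + \frac{771285}{773651} = \left(- \frac{62248712487}{175857548015} - \frac{1590281}{387593}\right) + \frac{771285}{773651} = - \frac{303790082533816006}{68161154607777895} + \frac{771285}{773651} = - \frac{182455825010709313112831}{52732945423461976244645}$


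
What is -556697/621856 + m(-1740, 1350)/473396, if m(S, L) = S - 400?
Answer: -66217226213/73596035744 ≈ -0.89974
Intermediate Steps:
m(S, L) = -400 + S
-556697/621856 + m(-1740, 1350)/473396 = -556697/621856 + (-400 - 1740)/473396 = -556697*1/621856 - 2140*1/473396 = -556697/621856 - 535/118349 = -66217226213/73596035744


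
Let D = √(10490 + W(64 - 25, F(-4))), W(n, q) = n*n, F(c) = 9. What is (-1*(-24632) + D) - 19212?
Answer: 5420 + √12011 ≈ 5529.6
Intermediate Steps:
W(n, q) = n²
D = √12011 (D = √(10490 + (64 - 25)²) = √(10490 + 39²) = √(10490 + 1521) = √12011 ≈ 109.59)
(-1*(-24632) + D) - 19212 = (-1*(-24632) + √12011) - 19212 = (24632 + √12011) - 19212 = 5420 + √12011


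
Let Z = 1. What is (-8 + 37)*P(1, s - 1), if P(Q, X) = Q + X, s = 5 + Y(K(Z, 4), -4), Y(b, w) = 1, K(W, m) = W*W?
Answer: 174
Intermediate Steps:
K(W, m) = W**2
s = 6 (s = 5 + 1 = 6)
(-8 + 37)*P(1, s - 1) = (-8 + 37)*(1 + (6 - 1)) = 29*(1 + 5) = 29*6 = 174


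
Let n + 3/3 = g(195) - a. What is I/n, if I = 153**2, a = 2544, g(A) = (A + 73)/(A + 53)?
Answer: -1451358/157723 ≈ -9.2019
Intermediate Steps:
g(A) = (73 + A)/(53 + A)
I = 23409
n = -157723/62 (n = -1 + ((73 + 195)/(53 + 195) - 1*2544) = -1 + (268/248 - 2544) = -1 + ((1/248)*268 - 2544) = -1 + (67/62 - 2544) = -1 - 157661/62 = -157723/62 ≈ -2543.9)
I/n = 23409/(-157723/62) = 23409*(-62/157723) = -1451358/157723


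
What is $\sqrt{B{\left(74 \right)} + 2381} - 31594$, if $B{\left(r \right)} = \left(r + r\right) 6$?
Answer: $-31594 + \sqrt{3269} \approx -31537.0$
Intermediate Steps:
$B{\left(r \right)} = 12 r$ ($B{\left(r \right)} = 2 r 6 = 12 r$)
$\sqrt{B{\left(74 \right)} + 2381} - 31594 = \sqrt{12 \cdot 74 + 2381} - 31594 = \sqrt{888 + 2381} - 31594 = \sqrt{3269} - 31594 = -31594 + \sqrt{3269}$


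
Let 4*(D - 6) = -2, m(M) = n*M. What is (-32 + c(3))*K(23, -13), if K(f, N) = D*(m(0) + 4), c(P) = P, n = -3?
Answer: -638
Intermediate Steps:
m(M) = -3*M
D = 11/2 (D = 6 + (¼)*(-2) = 6 - ½ = 11/2 ≈ 5.5000)
K(f, N) = 22 (K(f, N) = 11*(-3*0 + 4)/2 = 11*(0 + 4)/2 = (11/2)*4 = 22)
(-32 + c(3))*K(23, -13) = (-32 + 3)*22 = -29*22 = -638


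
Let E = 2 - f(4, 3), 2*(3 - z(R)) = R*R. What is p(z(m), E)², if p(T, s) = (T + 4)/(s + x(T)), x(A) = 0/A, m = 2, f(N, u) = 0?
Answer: 25/4 ≈ 6.2500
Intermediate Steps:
z(R) = 3 - R²/2 (z(R) = 3 - R*R/2 = 3 - R²/2)
x(A) = 0
E = 2 (E = 2 - 1*0 = 2 + 0 = 2)
p(T, s) = (4 + T)/s (p(T, s) = (T + 4)/(s + 0) = (4 + T)/s)
p(z(m), E)² = ((4 + (3 - ½*2²))/2)² = ((4 + (3 - ½*4))/2)² = ((4 + (3 - 2))/2)² = ((4 + 1)/2)² = ((½)*5)² = (5/2)² = 25/4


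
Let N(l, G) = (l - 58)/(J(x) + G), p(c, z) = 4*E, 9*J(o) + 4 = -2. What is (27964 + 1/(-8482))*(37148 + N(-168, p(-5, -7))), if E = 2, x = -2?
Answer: 96842332072983/93302 ≈ 1.0379e+9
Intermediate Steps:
J(o) = -⅔ (J(o) = -4/9 + (⅑)*(-2) = -4/9 - 2/9 = -⅔)
p(c, z) = 8 (p(c, z) = 4*2 = 8)
N(l, G) = (-58 + l)/(-⅔ + G) (N(l, G) = (l - 58)/(-⅔ + G) = (-58 + l)/(-⅔ + G))
(27964 + 1/(-8482))*(37148 + N(-168, p(-5, -7))) = (27964 + 1/(-8482))*(37148 + 3*(-58 - 168)/(-2 + 3*8)) = (27964 - 1/8482)*(37148 + 3*(-226)/(-2 + 24)) = 237190647*(37148 + 3*(-226)/22)/8482 = 237190647*(37148 + 3*(1/22)*(-226))/8482 = 237190647*(37148 - 339/11)/8482 = (237190647/8482)*(408289/11) = 96842332072983/93302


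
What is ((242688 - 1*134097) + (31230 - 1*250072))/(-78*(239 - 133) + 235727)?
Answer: -110251/227459 ≈ -0.48471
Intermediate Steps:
((242688 - 1*134097) + (31230 - 1*250072))/(-78*(239 - 133) + 235727) = ((242688 - 134097) + (31230 - 250072))/(-78*106 + 235727) = (108591 - 218842)/(-8268 + 235727) = -110251/227459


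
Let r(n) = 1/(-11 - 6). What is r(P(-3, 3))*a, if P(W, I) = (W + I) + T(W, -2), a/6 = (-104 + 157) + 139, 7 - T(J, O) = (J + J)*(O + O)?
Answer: -1152/17 ≈ -67.765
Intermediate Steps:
T(J, O) = 7 - 4*J*O (T(J, O) = 7 - (J + J)*(O + O) = 7 - 2*J*2*O = 7 - 4*J*O)
a = 1152 (a = 6*((-104 + 157) + 139) = 6*(53 + 139) = 6*192 = 1152)
P(W, I) = 7 + I + 9*W (P(W, I) = (W + I) + (7 - 4*W*(-2)) = (I + W) + (7 + 8*W) = 7 + I + 9*W)
r(n) = -1/17 (r(n) = 1/(-17) = -1/17)
r(P(-3, 3))*a = -1/17*1152 = -1152/17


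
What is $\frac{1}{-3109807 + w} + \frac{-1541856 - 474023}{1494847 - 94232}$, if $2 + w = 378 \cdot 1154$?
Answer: $- \frac{5389649447378}{3744680062155} \approx -1.4393$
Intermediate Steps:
$w = 436210$ ($w = -2 + 378 \cdot 1154 = -2 + 436212 = 436210$)
$\frac{1}{-3109807 + w} + \frac{-1541856 - 474023}{1494847 - 94232} = \frac{1}{-3109807 + 436210} + \frac{-1541856 - 474023}{1494847 - 94232} = \frac{1}{-2673597} - \frac{2015879}{1400615} = - \frac{1}{2673597} - \frac{2015879}{1400615} = - \frac{5389649447378}{3744680062155}$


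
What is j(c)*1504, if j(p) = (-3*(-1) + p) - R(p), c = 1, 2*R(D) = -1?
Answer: 6768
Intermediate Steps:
R(D) = -1/2 (R(D) = (1/2)*(-1) = -1/2)
j(p) = 7/2 + p (j(p) = (-3*(-1) + p) - 1*(-1/2) = (3 + p) + 1/2 = 7/2 + p)
j(c)*1504 = (7/2 + 1)*1504 = (9/2)*1504 = 6768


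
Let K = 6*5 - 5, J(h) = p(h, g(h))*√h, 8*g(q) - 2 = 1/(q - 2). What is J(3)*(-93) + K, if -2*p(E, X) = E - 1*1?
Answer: 25 + 93*√3 ≈ 186.08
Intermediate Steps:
g(q) = ¼ + 1/(8*(-2 + q)) (g(q) = ¼ + 1/(8*(q - 2)) = ¼ + 1/(8*(-2 + q)))
p(E, X) = ½ - E/2 (p(E, X) = -(E - 1*1)/2 = -(E - 1)/2 = -(-1 + E)/2 = ½ - E/2)
J(h) = √h*(½ - h/2) (J(h) = (½ - h/2)*√h = √h*(½ - h/2))
K = 25 (K = 30 - 5 = 25)
J(3)*(-93) + K = (√3*(1 - 1*3)/2)*(-93) + 25 = (√3*(1 - 3)/2)*(-93) + 25 = ((½)*√3*(-2))*(-93) + 25 = -√3*(-93) + 25 = 93*√3 + 25 = 25 + 93*√3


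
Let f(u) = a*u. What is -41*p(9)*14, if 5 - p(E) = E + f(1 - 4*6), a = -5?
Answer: 68306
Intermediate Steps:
f(u) = -5*u
p(E) = -110 - E (p(E) = 5 - (E - 5*(1 - 4*6)) = 5 - (E - 5*(1 - 24)) = 5 - (E - 5*(-23)) = 5 - (E + 115) = 5 - (115 + E) = 5 + (-115 - E) = -110 - E)
-41*p(9)*14 = -41*(-110 - 1*9)*14 = -41*(-110 - 9)*14 = -41*(-119)*14 = 4879*14 = 68306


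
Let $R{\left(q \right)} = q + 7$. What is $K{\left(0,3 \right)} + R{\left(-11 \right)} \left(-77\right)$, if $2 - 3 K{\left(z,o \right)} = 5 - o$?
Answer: $308$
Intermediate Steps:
$R{\left(q \right)} = 7 + q$
$K{\left(z,o \right)} = -1 + \frac{o}{3}$ ($K{\left(z,o \right)} = \frac{2}{3} - \frac{5 - o}{3} = \frac{2}{3} + \left(- \frac{5}{3} + \frac{o}{3}\right) = -1 + \frac{o}{3}$)
$K{\left(0,3 \right)} + R{\left(-11 \right)} \left(-77\right) = \left(-1 + \frac{1}{3} \cdot 3\right) + \left(7 - 11\right) \left(-77\right) = \left(-1 + 1\right) - -308 = 0 + 308 = 308$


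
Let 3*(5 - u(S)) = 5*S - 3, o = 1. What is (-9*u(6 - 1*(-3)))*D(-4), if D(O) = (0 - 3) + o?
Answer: -162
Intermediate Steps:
D(O) = -2 (D(O) = (0 - 3) + 1 = -3 + 1 = -2)
u(S) = 6 - 5*S/3 (u(S) = 5 - (5*S - 3)/3 = 5 - (-3 + 5*S)/3 = 5 + (1 - 5*S/3) = 6 - 5*S/3)
(-9*u(6 - 1*(-3)))*D(-4) = -9*(6 - 5*(6 - 1*(-3))/3)*(-2) = -9*(6 - 5*(6 + 3)/3)*(-2) = -9*(6 - 5/3*9)*(-2) = -9*(6 - 15)*(-2) = -9*(-9)*(-2) = 81*(-2) = -162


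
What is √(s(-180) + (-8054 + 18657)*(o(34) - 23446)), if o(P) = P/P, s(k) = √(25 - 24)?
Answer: I*√248587334 ≈ 15767.0*I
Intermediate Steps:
s(k) = 1 (s(k) = √1 = 1)
o(P) = 1
√(s(-180) + (-8054 + 18657)*(o(34) - 23446)) = √(1 + (-8054 + 18657)*(1 - 23446)) = √(1 + 10603*(-23445)) = √(1 - 248587335) = √(-248587334) = I*√248587334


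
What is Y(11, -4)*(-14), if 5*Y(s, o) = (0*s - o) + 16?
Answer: -56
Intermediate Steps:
Y(s, o) = 16/5 - o/5 (Y(s, o) = ((0*s - o) + 16)/5 = ((0 - o) + 16)/5 = (-o + 16)/5 = (16 - o)/5 = 16/5 - o/5)
Y(11, -4)*(-14) = (16/5 - ⅕*(-4))*(-14) = (16/5 + ⅘)*(-14) = 4*(-14) = -56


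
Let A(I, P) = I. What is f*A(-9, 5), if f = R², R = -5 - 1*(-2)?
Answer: -81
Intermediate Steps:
R = -3 (R = -5 + 2 = -3)
f = 9 (f = (-3)² = 9)
f*A(-9, 5) = 9*(-9) = -81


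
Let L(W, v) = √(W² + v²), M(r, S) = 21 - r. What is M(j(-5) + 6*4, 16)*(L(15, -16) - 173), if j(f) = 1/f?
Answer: 2422/5 - 14*√481/5 ≈ 422.99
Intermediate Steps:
M(j(-5) + 6*4, 16)*(L(15, -16) - 173) = (21 - (1/(-5) + 6*4))*(√(15² + (-16)²) - 173) = (21 - (-⅕ + 24))*(√(225 + 256) - 173) = (21 - 1*119/5)*(√481 - 173) = (21 - 119/5)*(-173 + √481) = -14*(-173 + √481)/5 = 2422/5 - 14*√481/5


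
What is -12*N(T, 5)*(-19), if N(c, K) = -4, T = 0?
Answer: -912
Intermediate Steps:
-12*N(T, 5)*(-19) = -12*(-4)*(-19) = 48*(-19) = -912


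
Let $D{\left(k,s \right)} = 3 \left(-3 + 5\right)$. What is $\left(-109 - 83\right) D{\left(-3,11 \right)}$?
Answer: $-1152$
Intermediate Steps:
$D{\left(k,s \right)} = 6$ ($D{\left(k,s \right)} = 3 \cdot 2 = 6$)
$\left(-109 - 83\right) D{\left(-3,11 \right)} = \left(-109 - 83\right) 6 = \left(-192\right) 6 = -1152$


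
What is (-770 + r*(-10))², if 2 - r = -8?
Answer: 756900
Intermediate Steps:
r = 10 (r = 2 - 1*(-8) = 2 + 8 = 10)
(-770 + r*(-10))² = (-770 + 10*(-10))² = (-770 - 100)² = (-870)² = 756900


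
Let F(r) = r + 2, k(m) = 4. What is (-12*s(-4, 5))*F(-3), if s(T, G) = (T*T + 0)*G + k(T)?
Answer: 1008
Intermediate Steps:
F(r) = 2 + r
s(T, G) = 4 + G*T² (s(T, G) = (T*T + 0)*G + 4 = (T² + 0)*G + 4 = T²*G + 4 = G*T² + 4 = 4 + G*T²)
(-12*s(-4, 5))*F(-3) = (-12*(4 + 5*(-4)²))*(2 - 3) = -12*(4 + 5*16)*(-1) = -12*(4 + 80)*(-1) = -12*84*(-1) = -1008*(-1) = 1008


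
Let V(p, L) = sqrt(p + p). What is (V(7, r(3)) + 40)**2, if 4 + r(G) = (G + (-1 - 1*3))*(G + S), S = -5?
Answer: (40 + sqrt(14))**2 ≈ 1913.3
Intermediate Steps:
r(G) = -4 + (-5 + G)*(-4 + G) (r(G) = -4 + (G + (-1 - 1*3))*(G - 5) = -4 + (G + (-1 - 3))*(-5 + G) = -4 + (G - 4)*(-5 + G) = -4 + (-4 + G)*(-5 + G) = -4 + (-5 + G)*(-4 + G))
V(p, L) = sqrt(2)*sqrt(p) (V(p, L) = sqrt(2*p) = sqrt(2)*sqrt(p))
(V(7, r(3)) + 40)**2 = (sqrt(2)*sqrt(7) + 40)**2 = (sqrt(14) + 40)**2 = (40 + sqrt(14))**2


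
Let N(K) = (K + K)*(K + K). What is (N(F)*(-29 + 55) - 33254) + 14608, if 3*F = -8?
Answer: -161158/9 ≈ -17906.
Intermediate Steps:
F = -8/3 (F = (1/3)*(-8) = -8/3 ≈ -2.6667)
N(K) = 4*K**2 (N(K) = (2*K)*(2*K) = 4*K**2)
(N(F)*(-29 + 55) - 33254) + 14608 = ((4*(-8/3)**2)*(-29 + 55) - 33254) + 14608 = ((4*(64/9))*26 - 33254) + 14608 = ((256/9)*26 - 33254) + 14608 = (6656/9 - 33254) + 14608 = -292630/9 + 14608 = -161158/9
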